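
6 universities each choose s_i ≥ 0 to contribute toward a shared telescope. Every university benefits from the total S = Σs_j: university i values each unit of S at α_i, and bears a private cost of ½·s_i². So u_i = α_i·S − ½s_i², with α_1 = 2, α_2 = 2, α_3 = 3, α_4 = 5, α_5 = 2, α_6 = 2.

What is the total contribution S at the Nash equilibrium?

University i's FOC: ∂u_i/∂s_i = α_i − s_i = 0, so s_i* = α_i.
NE contributions = (2, 2, 3, 5, 2, 2); S = 16.

16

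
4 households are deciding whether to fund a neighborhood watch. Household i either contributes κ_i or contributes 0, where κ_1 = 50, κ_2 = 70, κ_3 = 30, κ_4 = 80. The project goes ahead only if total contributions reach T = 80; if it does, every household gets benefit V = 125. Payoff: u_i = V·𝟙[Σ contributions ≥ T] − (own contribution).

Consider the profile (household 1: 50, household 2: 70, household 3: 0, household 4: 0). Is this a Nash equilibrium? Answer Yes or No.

Yes

Total = 120 ≥ 80: provided.
Household 1 (pledges 50, payoff 75): dropping to 0 → total 70, payoff 0. No gain.
Household 2 (pledges 70, payoff 55): dropping to 0 → total 50, payoff 0. No gain.
Household 3 (pledges 0, payoff 125): pledging 30 → total 150, payoff 95. No gain.
Household 4 (pledges 0, payoff 125): pledging 80 → total 200, payoff 45. No gain.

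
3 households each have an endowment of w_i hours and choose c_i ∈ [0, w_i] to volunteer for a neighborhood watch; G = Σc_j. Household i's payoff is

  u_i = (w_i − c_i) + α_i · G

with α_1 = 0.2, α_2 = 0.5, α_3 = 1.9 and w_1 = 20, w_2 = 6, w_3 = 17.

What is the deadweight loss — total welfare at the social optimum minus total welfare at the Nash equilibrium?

∂u_i/∂c_i = α_i − 1, so household i contributes w_i if α_i > 1, else 0.
α_i > 1 for i ∈ {3}; NE contributions (0, 0, 17), G = 17.
W^NE = Σw_i − G^NE + (Σα_i)·G^NE = 43 + 1.6·17 = 70.2.
Planner: ∂(Σu_j)/∂c_i = Σα_j − 1 = 1.6 > 0, so everyone contributes w_i; G^SO = 43, W^SO = 43 + 1.6·43 = 111.8.
Deadweight loss = 41.6.

41.6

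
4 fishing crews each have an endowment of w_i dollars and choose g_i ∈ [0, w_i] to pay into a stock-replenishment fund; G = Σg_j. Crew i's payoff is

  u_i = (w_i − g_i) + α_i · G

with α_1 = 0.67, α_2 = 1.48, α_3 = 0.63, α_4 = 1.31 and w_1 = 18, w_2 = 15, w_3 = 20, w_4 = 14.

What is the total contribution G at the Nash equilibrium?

∂u_i/∂g_i = α_i − 1, so crew i contributes w_i if α_i > 1, else 0.
α_i > 1 for i ∈ {2, 4}; NE contributions (0, 15, 0, 14), G = 29.

29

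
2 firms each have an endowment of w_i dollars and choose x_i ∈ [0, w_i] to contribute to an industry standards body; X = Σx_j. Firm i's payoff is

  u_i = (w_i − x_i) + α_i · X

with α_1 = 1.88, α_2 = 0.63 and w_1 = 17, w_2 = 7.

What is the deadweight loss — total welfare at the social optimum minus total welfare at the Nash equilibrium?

10.57

∂u_i/∂x_i = α_i − 1, so firm i contributes w_i if α_i > 1, else 0.
α_i > 1 for i ∈ {1}; NE contributions (17, 0), X = 17.
W^NE = Σw_i − X^NE + (Σα_i)·X^NE = 24 + 1.51·17 = 49.67.
Planner: ∂(Σu_j)/∂x_i = Σα_j − 1 = 1.51 > 0, so everyone contributes w_i; X^SO = 24, W^SO = 24 + 1.51·24 = 60.24.
Deadweight loss = 10.57.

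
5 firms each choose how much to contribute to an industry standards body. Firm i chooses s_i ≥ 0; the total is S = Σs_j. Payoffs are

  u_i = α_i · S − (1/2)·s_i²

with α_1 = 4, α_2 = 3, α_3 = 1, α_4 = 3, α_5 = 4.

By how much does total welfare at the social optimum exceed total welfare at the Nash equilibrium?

363

Firm i's FOC: ∂u_i/∂s_i = α_i − s_i = 0, so s_i* = α_i.
NE contributions = (4, 3, 1, 3, 4); S = 15.
W^NE = (Σα)·S − ½Σα_i² = 15² − ½·51 = 199.5.
Planner sets s_i = Σα_j = 15 for every i, so S^SO = 5·15 = 75.
W^SO = (Σα)·S^SO − ½·5·(Σα)² = (5/2)·15² = 562.5.
Deadweight loss = W^SO − W^NE = 363.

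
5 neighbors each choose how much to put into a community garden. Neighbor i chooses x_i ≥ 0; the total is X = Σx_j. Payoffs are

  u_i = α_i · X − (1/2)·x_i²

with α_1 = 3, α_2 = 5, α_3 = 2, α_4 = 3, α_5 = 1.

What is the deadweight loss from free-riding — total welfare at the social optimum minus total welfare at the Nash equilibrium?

318

Neighbor i's FOC: ∂u_i/∂x_i = α_i − x_i = 0, so x_i* = α_i.
NE contributions = (3, 5, 2, 3, 1); X = 14.
W^NE = (Σα)·X − ½Σα_i² = 14² − ½·48 = 172.
Planner sets x_i = Σα_j = 14 for every i, so X^SO = 5·14 = 70.
W^SO = (Σα)·X^SO − ½·5·(Σα)² = (5/2)·14² = 490.
Deadweight loss = W^SO − W^NE = 318.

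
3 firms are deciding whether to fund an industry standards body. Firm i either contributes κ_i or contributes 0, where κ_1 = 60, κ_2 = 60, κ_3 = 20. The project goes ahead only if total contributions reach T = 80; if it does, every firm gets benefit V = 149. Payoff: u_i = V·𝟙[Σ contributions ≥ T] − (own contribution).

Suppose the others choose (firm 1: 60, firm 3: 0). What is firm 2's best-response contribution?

60

Others' total = 60. Contributing 60 brings total to 120 ≥ 80: gain V − κ_2 = 89.
Best response: 60.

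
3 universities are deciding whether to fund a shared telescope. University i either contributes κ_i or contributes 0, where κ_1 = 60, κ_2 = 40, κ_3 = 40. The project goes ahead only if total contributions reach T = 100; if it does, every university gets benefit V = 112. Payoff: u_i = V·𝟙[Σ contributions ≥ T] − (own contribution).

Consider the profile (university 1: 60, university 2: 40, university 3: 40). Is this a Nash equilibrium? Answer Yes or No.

Total = 140 ≥ 100: provided.
University 1 (pledges 60, payoff 52): dropping to 0 → total 80, payoff 0. No gain.
University 2 (pledges 40, payoff 72): dropping to 0 → total 100, payoff 112. Profitable deviation.

No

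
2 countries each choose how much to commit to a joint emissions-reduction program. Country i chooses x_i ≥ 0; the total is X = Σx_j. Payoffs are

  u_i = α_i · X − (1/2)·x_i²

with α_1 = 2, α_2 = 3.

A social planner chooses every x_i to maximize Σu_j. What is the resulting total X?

10

Planner FOC: ∂(Σu_j)/∂x_i = (Σα_j) − x_i = 0, so x_i^SO = Σα_j = 5 for every i; X^SO = 10.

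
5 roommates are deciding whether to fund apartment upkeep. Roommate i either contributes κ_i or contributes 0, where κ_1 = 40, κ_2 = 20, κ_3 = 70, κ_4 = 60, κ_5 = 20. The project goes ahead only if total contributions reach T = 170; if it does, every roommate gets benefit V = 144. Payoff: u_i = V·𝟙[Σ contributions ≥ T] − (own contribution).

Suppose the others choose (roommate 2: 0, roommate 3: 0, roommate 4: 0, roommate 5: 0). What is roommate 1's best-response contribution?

0

Others' total = 0. Even contributing 40 gives 40 < 170: no benefit either way.
Best response: 0.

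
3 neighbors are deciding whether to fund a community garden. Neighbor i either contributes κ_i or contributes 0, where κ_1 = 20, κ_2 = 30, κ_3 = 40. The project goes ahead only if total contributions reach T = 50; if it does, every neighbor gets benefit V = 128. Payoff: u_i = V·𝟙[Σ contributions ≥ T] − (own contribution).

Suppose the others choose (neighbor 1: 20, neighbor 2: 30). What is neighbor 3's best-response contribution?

Others' total = 50 ≥ 50; contributing adds cost 40 for no extra benefit.
Best response: 0.

0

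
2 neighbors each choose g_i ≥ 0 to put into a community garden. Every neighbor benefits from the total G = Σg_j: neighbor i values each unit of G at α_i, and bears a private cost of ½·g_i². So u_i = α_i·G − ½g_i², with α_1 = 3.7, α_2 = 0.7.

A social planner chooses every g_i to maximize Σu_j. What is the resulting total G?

Planner FOC: ∂(Σu_j)/∂g_i = (Σα_j) − g_i = 0, so g_i^SO = Σα_j = 4.4 for every i; G^SO = 8.8.

8.8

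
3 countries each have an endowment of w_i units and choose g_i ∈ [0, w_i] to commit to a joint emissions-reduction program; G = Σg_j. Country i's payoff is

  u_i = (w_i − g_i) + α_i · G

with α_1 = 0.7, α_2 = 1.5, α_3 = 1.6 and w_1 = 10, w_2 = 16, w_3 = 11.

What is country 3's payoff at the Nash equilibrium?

43.2

∂u_i/∂g_i = α_i − 1, so country i contributes w_i if α_i > 1, else 0.
α_i > 1 for i ∈ {2, 3}; NE contributions (0, 16, 11), G = 27.
u_3 = (11 − 11) + 1.6·27 = 43.2.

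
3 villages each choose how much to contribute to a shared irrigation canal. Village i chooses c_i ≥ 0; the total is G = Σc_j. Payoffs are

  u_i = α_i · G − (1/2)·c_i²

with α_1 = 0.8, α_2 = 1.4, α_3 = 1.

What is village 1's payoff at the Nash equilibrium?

Village i's FOC: ∂u_i/∂c_i = α_i − c_i = 0, so c_i* = α_i.
NE contributions = (0.8, 1.4, 1); G = 3.2.
u_1 = α_1·G − ½·(c_1)² = 0.8·3.2 − ½·0.8² = 2.24.

2.24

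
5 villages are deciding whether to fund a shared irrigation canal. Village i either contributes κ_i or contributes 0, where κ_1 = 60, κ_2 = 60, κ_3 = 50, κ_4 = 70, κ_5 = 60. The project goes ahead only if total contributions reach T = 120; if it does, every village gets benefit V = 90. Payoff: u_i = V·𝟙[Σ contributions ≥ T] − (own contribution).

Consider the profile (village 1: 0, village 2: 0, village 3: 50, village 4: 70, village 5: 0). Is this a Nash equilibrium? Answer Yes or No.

Total = 120 ≥ 120: provided.
Village 1 (pledges 0, payoff 90): pledging 60 → total 180, payoff 30. No gain.
Village 2 (pledges 0, payoff 90): pledging 60 → total 180, payoff 30. No gain.
Village 3 (pledges 50, payoff 40): dropping to 0 → total 70, payoff 0. No gain.
Village 4 (pledges 70, payoff 20): dropping to 0 → total 50, payoff 0. No gain.
Village 5 (pledges 0, payoff 90): pledging 60 → total 180, payoff 30. No gain.

Yes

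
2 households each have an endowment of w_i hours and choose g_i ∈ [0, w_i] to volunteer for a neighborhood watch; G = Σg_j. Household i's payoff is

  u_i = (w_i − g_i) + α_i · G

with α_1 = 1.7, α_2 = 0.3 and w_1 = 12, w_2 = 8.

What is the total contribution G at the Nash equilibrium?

12

∂u_i/∂g_i = α_i − 1, so household i contributes w_i if α_i > 1, else 0.
α_i > 1 for i ∈ {1}; NE contributions (12, 0), G = 12.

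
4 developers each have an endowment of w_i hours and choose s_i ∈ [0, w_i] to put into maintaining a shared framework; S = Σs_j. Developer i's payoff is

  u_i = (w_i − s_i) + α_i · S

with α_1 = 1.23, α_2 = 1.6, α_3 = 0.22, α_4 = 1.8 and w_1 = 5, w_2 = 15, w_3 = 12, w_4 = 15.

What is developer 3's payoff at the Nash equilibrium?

∂u_i/∂s_i = α_i − 1, so developer i contributes w_i if α_i > 1, else 0.
α_i > 1 for i ∈ {1, 2, 4}; NE contributions (5, 15, 0, 15), S = 35.
u_3 = (12 − 0) + 0.22·35 = 19.7.

19.7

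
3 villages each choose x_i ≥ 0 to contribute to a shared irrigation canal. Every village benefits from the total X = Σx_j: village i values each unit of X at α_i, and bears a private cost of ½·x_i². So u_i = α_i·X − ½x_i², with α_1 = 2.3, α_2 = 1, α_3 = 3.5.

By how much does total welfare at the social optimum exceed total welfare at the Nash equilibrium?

Village i's FOC: ∂u_i/∂x_i = α_i − x_i = 0, so x_i* = α_i.
NE contributions = (2.3, 1, 3.5); X = 6.8.
W^NE = (Σα)·X − ½Σα_i² = 6.8² − ½·18.54 = 36.97.
Planner sets x_i = Σα_j = 6.8 for every i, so X^SO = 3·6.8 = 20.4.
W^SO = (Σα)·X^SO − ½·3·(Σα)² = (3/2)·6.8² = 69.36.
Deadweight loss = W^SO − W^NE = 32.39.

32.39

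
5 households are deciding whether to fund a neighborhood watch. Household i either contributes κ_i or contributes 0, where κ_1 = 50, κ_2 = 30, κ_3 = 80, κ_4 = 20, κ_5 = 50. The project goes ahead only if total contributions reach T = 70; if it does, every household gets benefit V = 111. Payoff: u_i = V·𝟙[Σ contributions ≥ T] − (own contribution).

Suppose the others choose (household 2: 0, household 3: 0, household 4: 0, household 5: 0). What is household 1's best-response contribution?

Others' total = 0. Even contributing 50 gives 50 < 70: no benefit either way.
Best response: 0.

0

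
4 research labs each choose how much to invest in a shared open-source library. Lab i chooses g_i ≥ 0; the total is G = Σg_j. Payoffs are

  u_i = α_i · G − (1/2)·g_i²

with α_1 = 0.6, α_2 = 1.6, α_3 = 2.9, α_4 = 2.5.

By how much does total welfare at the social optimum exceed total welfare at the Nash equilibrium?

66.55

Lab i's FOC: ∂u_i/∂g_i = α_i − g_i = 0, so g_i* = α_i.
NE contributions = (0.6, 1.6, 2.9, 2.5); G = 7.6.
W^NE = (Σα)·G − ½Σα_i² = 7.6² − ½·17.58 = 48.97.
Planner sets g_i = Σα_j = 7.6 for every i, so G^SO = 4·7.6 = 30.4.
W^SO = (Σα)·G^SO − ½·4·(Σα)² = (4/2)·7.6² = 115.52.
Deadweight loss = W^SO − W^NE = 66.55.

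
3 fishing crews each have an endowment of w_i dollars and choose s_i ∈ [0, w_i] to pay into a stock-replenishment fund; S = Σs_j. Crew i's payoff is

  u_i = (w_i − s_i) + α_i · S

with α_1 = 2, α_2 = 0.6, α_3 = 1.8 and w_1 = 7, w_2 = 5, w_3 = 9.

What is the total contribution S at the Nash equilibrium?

16

∂u_i/∂s_i = α_i − 1, so crew i contributes w_i if α_i > 1, else 0.
α_i > 1 for i ∈ {1, 3}; NE contributions (7, 0, 9), S = 16.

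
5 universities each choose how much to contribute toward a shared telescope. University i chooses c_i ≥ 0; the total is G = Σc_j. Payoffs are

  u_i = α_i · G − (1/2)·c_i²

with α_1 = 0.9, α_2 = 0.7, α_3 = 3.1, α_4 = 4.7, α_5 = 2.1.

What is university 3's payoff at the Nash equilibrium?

University i's FOC: ∂u_i/∂c_i = α_i − c_i = 0, so c_i* = α_i.
NE contributions = (0.9, 0.7, 3.1, 4.7, 2.1); G = 11.5.
u_3 = α_3·G − ½·(c_3)² = 3.1·11.5 − ½·3.1² = 30.845.

30.845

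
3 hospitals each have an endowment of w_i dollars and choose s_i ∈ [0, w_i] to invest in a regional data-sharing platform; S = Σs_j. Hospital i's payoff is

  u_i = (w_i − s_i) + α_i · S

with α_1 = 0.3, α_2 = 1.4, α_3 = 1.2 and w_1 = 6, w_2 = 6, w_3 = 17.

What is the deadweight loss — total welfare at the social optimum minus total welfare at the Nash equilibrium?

∂u_i/∂s_i = α_i − 1, so hospital i contributes w_i if α_i > 1, else 0.
α_i > 1 for i ∈ {2, 3}; NE contributions (0, 6, 17), S = 23.
W^NE = Σw_i − S^NE + (Σα_i)·S^NE = 29 + 1.9·23 = 72.7.
Planner: ∂(Σu_j)/∂s_i = Σα_j − 1 = 1.9 > 0, so everyone contributes w_i; S^SO = 29, W^SO = 29 + 1.9·29 = 84.1.
Deadweight loss = 11.4.

11.4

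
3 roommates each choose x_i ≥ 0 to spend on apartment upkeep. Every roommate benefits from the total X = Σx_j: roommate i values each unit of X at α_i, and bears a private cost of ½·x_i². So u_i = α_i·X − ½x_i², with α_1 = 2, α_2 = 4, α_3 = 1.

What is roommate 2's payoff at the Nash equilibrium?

Roommate i's FOC: ∂u_i/∂x_i = α_i − x_i = 0, so x_i* = α_i.
NE contributions = (2, 4, 1); X = 7.
u_2 = α_2·X − ½·(x_2)² = 4·7 − ½·4² = 20.

20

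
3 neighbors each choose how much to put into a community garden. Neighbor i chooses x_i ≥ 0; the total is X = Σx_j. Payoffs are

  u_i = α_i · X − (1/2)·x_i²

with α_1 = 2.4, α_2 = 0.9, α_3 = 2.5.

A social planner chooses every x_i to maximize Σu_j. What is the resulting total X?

Planner FOC: ∂(Σu_j)/∂x_i = (Σα_j) − x_i = 0, so x_i^SO = Σα_j = 5.8 for every i; X^SO = 17.4.

17.4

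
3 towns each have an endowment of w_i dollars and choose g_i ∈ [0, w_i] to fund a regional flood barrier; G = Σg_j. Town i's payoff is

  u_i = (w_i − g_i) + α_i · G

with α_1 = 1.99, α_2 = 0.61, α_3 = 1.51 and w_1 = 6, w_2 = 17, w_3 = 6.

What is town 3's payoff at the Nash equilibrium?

∂u_i/∂g_i = α_i − 1, so town i contributes w_i if α_i > 1, else 0.
α_i > 1 for i ∈ {1, 3}; NE contributions (6, 0, 6), G = 12.
u_3 = (6 − 6) + 1.51·12 = 18.12.

18.12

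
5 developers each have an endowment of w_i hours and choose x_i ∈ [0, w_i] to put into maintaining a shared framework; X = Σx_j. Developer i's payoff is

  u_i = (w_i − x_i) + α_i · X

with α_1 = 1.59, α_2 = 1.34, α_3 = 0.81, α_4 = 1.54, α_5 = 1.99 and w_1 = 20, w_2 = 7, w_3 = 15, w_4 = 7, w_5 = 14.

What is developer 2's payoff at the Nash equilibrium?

∂u_i/∂x_i = α_i − 1, so developer i contributes w_i if α_i > 1, else 0.
α_i > 1 for i ∈ {1, 2, 4, 5}; NE contributions (20, 7, 0, 7, 14), X = 48.
u_2 = (7 − 7) + 1.34·48 = 64.32.

64.32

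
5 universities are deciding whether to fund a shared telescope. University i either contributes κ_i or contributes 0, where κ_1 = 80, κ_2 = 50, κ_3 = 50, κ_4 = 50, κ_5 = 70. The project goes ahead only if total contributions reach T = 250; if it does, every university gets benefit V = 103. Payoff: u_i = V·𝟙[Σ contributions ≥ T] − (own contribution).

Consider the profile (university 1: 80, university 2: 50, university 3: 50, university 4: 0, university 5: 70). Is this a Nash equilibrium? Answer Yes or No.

Total = 250 ≥ 250: provided.
University 1 (pledges 80, payoff 23): dropping to 0 → total 170, payoff 0. No gain.
University 2 (pledges 50, payoff 53): dropping to 0 → total 200, payoff 0. No gain.
University 3 (pledges 50, payoff 53): dropping to 0 → total 200, payoff 0. No gain.
University 4 (pledges 0, payoff 103): pledging 50 → total 300, payoff 53. No gain.
University 5 (pledges 70, payoff 33): dropping to 0 → total 180, payoff 0. No gain.

Yes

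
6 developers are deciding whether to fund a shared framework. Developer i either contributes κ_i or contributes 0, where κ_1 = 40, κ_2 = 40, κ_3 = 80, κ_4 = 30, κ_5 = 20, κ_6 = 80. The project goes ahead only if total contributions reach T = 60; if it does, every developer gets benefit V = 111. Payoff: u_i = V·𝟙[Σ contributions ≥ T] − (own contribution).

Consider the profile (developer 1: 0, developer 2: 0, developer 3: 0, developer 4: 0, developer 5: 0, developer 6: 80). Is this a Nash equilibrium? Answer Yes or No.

Total = 80 ≥ 60: provided.
Developer 1 (pledges 0, payoff 111): pledging 40 → total 120, payoff 71. No gain.
Developer 2 (pledges 0, payoff 111): pledging 40 → total 120, payoff 71. No gain.
Developer 3 (pledges 0, payoff 111): pledging 80 → total 160, payoff 31. No gain.
Developer 4 (pledges 0, payoff 111): pledging 30 → total 110, payoff 81. No gain.
Developer 5 (pledges 0, payoff 111): pledging 20 → total 100, payoff 91. No gain.
Developer 6 (pledges 80, payoff 31): dropping to 0 → total 0, payoff 0. No gain.

Yes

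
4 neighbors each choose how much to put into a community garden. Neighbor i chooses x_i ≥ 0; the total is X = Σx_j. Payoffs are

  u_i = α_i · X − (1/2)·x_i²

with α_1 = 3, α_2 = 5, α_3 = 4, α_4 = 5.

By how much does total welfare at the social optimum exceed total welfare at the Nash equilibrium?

326.5

Neighbor i's FOC: ∂u_i/∂x_i = α_i − x_i = 0, so x_i* = α_i.
NE contributions = (3, 5, 4, 5); X = 17.
W^NE = (Σα)·X − ½Σα_i² = 17² − ½·75 = 251.5.
Planner sets x_i = Σα_j = 17 for every i, so X^SO = 4·17 = 68.
W^SO = (Σα)·X^SO − ½·4·(Σα)² = (4/2)·17² = 578.
Deadweight loss = W^SO − W^NE = 326.5.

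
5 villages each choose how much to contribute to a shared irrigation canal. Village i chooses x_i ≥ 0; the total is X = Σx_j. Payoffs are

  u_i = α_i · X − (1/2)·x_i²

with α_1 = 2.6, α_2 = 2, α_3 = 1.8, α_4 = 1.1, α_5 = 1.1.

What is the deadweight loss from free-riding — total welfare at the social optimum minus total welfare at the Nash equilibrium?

119.15

Village i's FOC: ∂u_i/∂x_i = α_i − x_i = 0, so x_i* = α_i.
NE contributions = (2.6, 2, 1.8, 1.1, 1.1); X = 8.6.
W^NE = (Σα)·X − ½Σα_i² = 8.6² − ½·16.42 = 65.75.
Planner sets x_i = Σα_j = 8.6 for every i, so X^SO = 5·8.6 = 43.
W^SO = (Σα)·X^SO − ½·5·(Σα)² = (5/2)·8.6² = 184.9.
Deadweight loss = W^SO − W^NE = 119.15.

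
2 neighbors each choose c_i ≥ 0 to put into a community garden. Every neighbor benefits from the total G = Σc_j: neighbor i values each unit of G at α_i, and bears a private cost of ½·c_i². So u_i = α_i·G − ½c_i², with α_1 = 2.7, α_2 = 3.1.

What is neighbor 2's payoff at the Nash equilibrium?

13.175

Neighbor i's FOC: ∂u_i/∂c_i = α_i − c_i = 0, so c_i* = α_i.
NE contributions = (2.7, 3.1); G = 5.8.
u_2 = α_2·G − ½·(c_2)² = 3.1·5.8 − ½·3.1² = 13.175.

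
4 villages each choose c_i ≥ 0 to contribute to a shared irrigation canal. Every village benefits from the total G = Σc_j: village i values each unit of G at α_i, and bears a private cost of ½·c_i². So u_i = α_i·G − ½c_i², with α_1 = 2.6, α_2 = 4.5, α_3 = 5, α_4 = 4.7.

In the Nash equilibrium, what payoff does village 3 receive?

Village i's FOC: ∂u_i/∂c_i = α_i − c_i = 0, so c_i* = α_i.
NE contributions = (2.6, 4.5, 5, 4.7); G = 16.8.
u_3 = α_3·G − ½·(c_3)² = 5·16.8 − ½·5² = 71.5.

71.5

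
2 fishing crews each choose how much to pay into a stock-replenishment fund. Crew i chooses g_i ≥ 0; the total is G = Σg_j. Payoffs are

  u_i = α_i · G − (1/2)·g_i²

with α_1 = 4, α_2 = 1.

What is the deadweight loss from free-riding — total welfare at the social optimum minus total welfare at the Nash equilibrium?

Crew i's FOC: ∂u_i/∂g_i = α_i − g_i = 0, so g_i* = α_i.
NE contributions = (4, 1); G = 5.
W^NE = (Σα)·G − ½Σα_i² = 5² − ½·17 = 16.5.
Planner sets g_i = Σα_j = 5 for every i, so G^SO = 2·5 = 10.
W^SO = (Σα)·G^SO − ½·2·(Σα)² = (2/2)·5² = 25.
Deadweight loss = W^SO − W^NE = 8.5.

8.5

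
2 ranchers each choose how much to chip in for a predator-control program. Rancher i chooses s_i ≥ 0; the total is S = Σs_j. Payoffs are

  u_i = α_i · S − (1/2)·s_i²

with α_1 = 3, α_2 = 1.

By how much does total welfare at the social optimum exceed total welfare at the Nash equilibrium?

5

Rancher i's FOC: ∂u_i/∂s_i = α_i − s_i = 0, so s_i* = α_i.
NE contributions = (3, 1); S = 4.
W^NE = (Σα)·S − ½Σα_i² = 4² − ½·10 = 11.
Planner sets s_i = Σα_j = 4 for every i, so S^SO = 2·4 = 8.
W^SO = (Σα)·S^SO − ½·2·(Σα)² = (2/2)·4² = 16.
Deadweight loss = W^SO − W^NE = 5.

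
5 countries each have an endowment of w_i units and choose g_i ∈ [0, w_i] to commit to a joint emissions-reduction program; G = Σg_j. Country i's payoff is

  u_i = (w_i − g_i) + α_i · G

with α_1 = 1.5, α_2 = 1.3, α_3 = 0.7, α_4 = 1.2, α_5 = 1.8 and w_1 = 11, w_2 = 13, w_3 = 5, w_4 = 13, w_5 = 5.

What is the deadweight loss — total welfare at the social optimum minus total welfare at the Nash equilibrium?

27.5

∂u_i/∂g_i = α_i − 1, so country i contributes w_i if α_i > 1, else 0.
α_i > 1 for i ∈ {1, 2, 4, 5}; NE contributions (11, 13, 0, 13, 5), G = 42.
W^NE = Σw_i − G^NE + (Σα_i)·G^NE = 47 + 5.5·42 = 278.
Planner: ∂(Σu_j)/∂g_i = Σα_j − 1 = 5.5 > 0, so everyone contributes w_i; G^SO = 47, W^SO = 47 + 5.5·47 = 305.5.
Deadweight loss = 27.5.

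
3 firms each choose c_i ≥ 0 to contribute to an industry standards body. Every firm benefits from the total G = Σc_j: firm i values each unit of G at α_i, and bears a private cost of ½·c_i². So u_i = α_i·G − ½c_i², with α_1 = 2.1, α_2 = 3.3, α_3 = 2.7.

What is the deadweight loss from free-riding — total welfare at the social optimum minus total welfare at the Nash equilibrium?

Firm i's FOC: ∂u_i/∂c_i = α_i − c_i = 0, so c_i* = α_i.
NE contributions = (2.1, 3.3, 2.7); G = 8.1.
W^NE = (Σα)·G − ½Σα_i² = 8.1² − ½·22.59 = 54.315.
Planner sets c_i = Σα_j = 8.1 for every i, so G^SO = 3·8.1 = 24.3.
W^SO = (Σα)·G^SO − ½·3·(Σα)² = (3/2)·8.1² = 98.415.
Deadweight loss = W^SO − W^NE = 44.1.

44.1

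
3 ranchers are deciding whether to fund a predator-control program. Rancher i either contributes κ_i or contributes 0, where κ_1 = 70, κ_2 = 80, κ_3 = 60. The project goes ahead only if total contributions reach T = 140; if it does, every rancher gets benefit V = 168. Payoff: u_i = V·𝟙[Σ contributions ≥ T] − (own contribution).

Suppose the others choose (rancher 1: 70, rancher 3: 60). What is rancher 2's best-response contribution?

Others' total = 130. Contributing 80 brings total to 210 ≥ 140: gain V − κ_2 = 88.
Best response: 80.

80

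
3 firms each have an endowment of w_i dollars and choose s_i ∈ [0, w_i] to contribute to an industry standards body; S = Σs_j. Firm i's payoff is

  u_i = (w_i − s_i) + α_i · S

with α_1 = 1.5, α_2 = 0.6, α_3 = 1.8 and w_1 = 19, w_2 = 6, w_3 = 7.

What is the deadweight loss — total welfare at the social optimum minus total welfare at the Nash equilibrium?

∂u_i/∂s_i = α_i − 1, so firm i contributes w_i if α_i > 1, else 0.
α_i > 1 for i ∈ {1, 3}; NE contributions (19, 0, 7), S = 26.
W^NE = Σw_i − S^NE + (Σα_i)·S^NE = 32 + 2.9·26 = 107.4.
Planner: ∂(Σu_j)/∂s_i = Σα_j − 1 = 2.9 > 0, so everyone contributes w_i; S^SO = 32, W^SO = 32 + 2.9·32 = 124.8.
Deadweight loss = 17.4.

17.4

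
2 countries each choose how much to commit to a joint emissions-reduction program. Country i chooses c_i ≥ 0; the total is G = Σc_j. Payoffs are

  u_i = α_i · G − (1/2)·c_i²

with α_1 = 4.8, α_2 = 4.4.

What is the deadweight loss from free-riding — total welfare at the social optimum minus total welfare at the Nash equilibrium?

Country i's FOC: ∂u_i/∂c_i = α_i − c_i = 0, so c_i* = α_i.
NE contributions = (4.8, 4.4); G = 9.2.
W^NE = (Σα)·G − ½Σα_i² = 9.2² − ½·42.4 = 63.44.
Planner sets c_i = Σα_j = 9.2 for every i, so G^SO = 2·9.2 = 18.4.
W^SO = (Σα)·G^SO − ½·2·(Σα)² = (2/2)·9.2² = 84.64.
Deadweight loss = W^SO − W^NE = 21.2.

21.2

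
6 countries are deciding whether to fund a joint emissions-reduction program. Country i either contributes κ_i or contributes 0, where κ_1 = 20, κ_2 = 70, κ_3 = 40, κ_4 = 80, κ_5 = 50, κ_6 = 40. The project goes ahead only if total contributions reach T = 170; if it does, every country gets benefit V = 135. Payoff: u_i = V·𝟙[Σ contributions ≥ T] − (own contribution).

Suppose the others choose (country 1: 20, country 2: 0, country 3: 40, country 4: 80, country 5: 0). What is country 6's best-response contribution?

40

Others' total = 140. Contributing 40 brings total to 180 ≥ 170: gain V − κ_6 = 95.
Best response: 40.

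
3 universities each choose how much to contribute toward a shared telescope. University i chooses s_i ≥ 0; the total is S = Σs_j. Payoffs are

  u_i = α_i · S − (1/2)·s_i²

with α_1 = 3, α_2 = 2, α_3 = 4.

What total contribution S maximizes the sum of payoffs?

27

Planner FOC: ∂(Σu_j)/∂s_i = (Σα_j) − s_i = 0, so s_i^SO = Σα_j = 9 for every i; S^SO = 27.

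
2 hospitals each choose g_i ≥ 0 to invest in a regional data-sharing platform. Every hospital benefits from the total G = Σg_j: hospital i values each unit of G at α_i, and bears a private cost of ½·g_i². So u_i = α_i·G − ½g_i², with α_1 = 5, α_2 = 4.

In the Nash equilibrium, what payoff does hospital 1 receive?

32.5

Hospital i's FOC: ∂u_i/∂g_i = α_i − g_i = 0, so g_i* = α_i.
NE contributions = (5, 4); G = 9.
u_1 = α_1·G − ½·(g_1)² = 5·9 − ½·5² = 32.5.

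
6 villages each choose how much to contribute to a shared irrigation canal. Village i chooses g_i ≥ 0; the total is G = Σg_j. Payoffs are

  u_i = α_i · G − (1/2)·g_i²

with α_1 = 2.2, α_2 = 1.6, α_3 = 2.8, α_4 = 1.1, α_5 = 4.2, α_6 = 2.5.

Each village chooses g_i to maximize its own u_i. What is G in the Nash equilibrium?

14.4

Village i's FOC: ∂u_i/∂g_i = α_i − g_i = 0, so g_i* = α_i.
NE contributions = (2.2, 1.6, 2.8, 1.1, 4.2, 2.5); G = 14.4.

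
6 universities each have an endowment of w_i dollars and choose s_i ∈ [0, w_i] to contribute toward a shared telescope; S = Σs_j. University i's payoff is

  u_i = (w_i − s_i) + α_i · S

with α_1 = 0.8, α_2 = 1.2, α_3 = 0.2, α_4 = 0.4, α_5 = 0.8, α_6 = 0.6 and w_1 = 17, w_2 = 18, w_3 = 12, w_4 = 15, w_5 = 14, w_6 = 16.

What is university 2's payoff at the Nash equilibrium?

∂u_i/∂s_i = α_i − 1, so university i contributes w_i if α_i > 1, else 0.
α_i > 1 for i ∈ {2}; NE contributions (0, 18, 0, 0, 0, 0), S = 18.
u_2 = (18 − 18) + 1.2·18 = 21.6.

21.6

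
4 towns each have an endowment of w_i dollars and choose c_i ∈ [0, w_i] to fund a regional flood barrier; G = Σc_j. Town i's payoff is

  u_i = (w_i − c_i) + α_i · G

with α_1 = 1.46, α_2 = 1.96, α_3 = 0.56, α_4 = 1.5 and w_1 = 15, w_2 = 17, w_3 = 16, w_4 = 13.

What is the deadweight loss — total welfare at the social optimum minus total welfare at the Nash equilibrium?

71.68

∂u_i/∂c_i = α_i − 1, so town i contributes w_i if α_i > 1, else 0.
α_i > 1 for i ∈ {1, 2, 4}; NE contributions (15, 17, 0, 13), G = 45.
W^NE = Σw_i − G^NE + (Σα_i)·G^NE = 61 + 4.48·45 = 262.6.
Planner: ∂(Σu_j)/∂c_i = Σα_j − 1 = 4.48 > 0, so everyone contributes w_i; G^SO = 61, W^SO = 61 + 4.48·61 = 334.28.
Deadweight loss = 71.68.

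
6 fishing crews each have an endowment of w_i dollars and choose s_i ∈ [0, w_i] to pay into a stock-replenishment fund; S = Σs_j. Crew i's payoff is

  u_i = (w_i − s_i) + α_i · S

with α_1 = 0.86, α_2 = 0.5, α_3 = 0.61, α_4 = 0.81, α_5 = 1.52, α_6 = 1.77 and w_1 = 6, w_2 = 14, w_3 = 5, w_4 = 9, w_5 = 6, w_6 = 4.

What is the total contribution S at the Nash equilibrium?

∂u_i/∂s_i = α_i − 1, so crew i contributes w_i if α_i > 1, else 0.
α_i > 1 for i ∈ {5, 6}; NE contributions (0, 0, 0, 0, 6, 4), S = 10.

10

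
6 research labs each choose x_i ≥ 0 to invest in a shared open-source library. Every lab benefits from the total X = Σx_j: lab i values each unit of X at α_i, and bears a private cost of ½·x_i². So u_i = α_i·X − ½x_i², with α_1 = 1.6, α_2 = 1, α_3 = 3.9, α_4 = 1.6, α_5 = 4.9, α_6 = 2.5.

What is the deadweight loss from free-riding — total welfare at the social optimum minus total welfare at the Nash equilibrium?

Lab i's FOC: ∂u_i/∂x_i = α_i − x_i = 0, so x_i* = α_i.
NE contributions = (1.6, 1, 3.9, 1.6, 4.9, 2.5); X = 15.5.
W^NE = (Σα)·X − ½Σα_i² = 15.5² − ½·51.59 = 214.455.
Planner sets x_i = Σα_j = 15.5 for every i, so X^SO = 6·15.5 = 93.
W^SO = (Σα)·X^SO − ½·6·(Σα)² = (6/2)·15.5² = 720.75.
Deadweight loss = W^SO − W^NE = 506.295.

506.295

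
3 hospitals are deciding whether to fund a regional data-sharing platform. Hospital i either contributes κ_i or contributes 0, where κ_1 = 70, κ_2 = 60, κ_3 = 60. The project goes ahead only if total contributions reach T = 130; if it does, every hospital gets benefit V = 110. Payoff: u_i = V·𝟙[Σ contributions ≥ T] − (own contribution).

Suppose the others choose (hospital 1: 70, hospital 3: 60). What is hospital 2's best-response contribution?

Others' total = 130 ≥ 130; contributing adds cost 60 for no extra benefit.
Best response: 0.

0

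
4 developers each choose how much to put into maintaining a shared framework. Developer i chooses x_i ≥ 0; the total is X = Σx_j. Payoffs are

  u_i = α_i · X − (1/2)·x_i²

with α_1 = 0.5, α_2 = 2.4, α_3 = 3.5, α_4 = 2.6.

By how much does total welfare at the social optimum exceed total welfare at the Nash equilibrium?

93.51

Developer i's FOC: ∂u_i/∂x_i = α_i − x_i = 0, so x_i* = α_i.
NE contributions = (0.5, 2.4, 3.5, 2.6); X = 9.
W^NE = (Σα)·X − ½Σα_i² = 9² − ½·25.02 = 68.49.
Planner sets x_i = Σα_j = 9 for every i, so X^SO = 4·9 = 36.
W^SO = (Σα)·X^SO − ½·4·(Σα)² = (4/2)·9² = 162.
Deadweight loss = W^SO − W^NE = 93.51.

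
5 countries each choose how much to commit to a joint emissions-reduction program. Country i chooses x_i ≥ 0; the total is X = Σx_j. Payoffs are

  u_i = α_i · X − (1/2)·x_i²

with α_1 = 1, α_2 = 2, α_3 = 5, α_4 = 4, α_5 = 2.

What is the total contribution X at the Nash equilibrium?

14

Country i's FOC: ∂u_i/∂x_i = α_i − x_i = 0, so x_i* = α_i.
NE contributions = (1, 2, 5, 4, 2); X = 14.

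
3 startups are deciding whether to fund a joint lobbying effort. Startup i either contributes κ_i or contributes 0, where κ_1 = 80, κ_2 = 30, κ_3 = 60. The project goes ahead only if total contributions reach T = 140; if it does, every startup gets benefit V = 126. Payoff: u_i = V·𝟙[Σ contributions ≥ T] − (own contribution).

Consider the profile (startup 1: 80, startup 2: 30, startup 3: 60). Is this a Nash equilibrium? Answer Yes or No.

No

Total = 170 ≥ 140: provided.
Startup 1 (pledges 80, payoff 46): dropping to 0 → total 90, payoff 0. No gain.
Startup 2 (pledges 30, payoff 96): dropping to 0 → total 140, payoff 126. Profitable deviation.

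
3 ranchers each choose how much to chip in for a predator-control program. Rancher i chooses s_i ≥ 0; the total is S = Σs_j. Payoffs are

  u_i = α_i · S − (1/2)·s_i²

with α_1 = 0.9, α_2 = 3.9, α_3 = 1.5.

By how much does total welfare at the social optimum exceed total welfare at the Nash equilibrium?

28.98

Rancher i's FOC: ∂u_i/∂s_i = α_i − s_i = 0, so s_i* = α_i.
NE contributions = (0.9, 3.9, 1.5); S = 6.3.
W^NE = (Σα)·S − ½Σα_i² = 6.3² − ½·18.27 = 30.555.
Planner sets s_i = Σα_j = 6.3 for every i, so S^SO = 3·6.3 = 18.9.
W^SO = (Σα)·S^SO − ½·3·(Σα)² = (3/2)·6.3² = 59.535.
Deadweight loss = W^SO − W^NE = 28.98.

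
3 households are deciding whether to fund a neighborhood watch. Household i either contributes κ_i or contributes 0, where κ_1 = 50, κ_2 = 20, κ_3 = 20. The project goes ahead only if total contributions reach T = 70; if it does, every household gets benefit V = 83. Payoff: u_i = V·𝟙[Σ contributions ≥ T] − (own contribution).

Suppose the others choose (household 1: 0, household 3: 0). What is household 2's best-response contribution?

0

Others' total = 0. Even contributing 20 gives 20 < 70: no benefit either way.
Best response: 0.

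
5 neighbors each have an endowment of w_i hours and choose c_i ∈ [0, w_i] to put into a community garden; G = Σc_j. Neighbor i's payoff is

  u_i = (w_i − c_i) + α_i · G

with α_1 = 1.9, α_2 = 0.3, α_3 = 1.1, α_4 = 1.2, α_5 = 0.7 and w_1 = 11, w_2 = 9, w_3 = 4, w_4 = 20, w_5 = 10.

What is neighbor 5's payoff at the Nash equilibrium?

∂u_i/∂c_i = α_i − 1, so neighbor i contributes w_i if α_i > 1, else 0.
α_i > 1 for i ∈ {1, 3, 4}; NE contributions (11, 0, 4, 20, 0), G = 35.
u_5 = (10 − 0) + 0.7·35 = 34.5.

34.5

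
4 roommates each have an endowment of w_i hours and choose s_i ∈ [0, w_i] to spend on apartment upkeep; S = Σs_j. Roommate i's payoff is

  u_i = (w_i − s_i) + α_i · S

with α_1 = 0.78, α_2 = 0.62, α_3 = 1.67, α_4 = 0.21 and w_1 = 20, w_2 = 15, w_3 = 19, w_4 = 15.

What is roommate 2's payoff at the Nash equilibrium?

26.78

∂u_i/∂s_i = α_i − 1, so roommate i contributes w_i if α_i > 1, else 0.
α_i > 1 for i ∈ {3}; NE contributions (0, 0, 19, 0), S = 19.
u_2 = (15 − 0) + 0.62·19 = 26.78.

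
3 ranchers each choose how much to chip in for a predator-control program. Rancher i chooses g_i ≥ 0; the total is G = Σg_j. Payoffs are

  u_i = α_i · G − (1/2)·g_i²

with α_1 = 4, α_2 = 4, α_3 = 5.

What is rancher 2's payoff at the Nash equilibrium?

Rancher i's FOC: ∂u_i/∂g_i = α_i − g_i = 0, so g_i* = α_i.
NE contributions = (4, 4, 5); G = 13.
u_2 = α_2·G − ½·(g_2)² = 4·13 − ½·4² = 44.

44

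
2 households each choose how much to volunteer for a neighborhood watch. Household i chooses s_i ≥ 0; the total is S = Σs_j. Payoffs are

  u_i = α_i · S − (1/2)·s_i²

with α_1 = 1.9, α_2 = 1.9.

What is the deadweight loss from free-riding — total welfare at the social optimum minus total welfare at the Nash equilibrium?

3.61

Household i's FOC: ∂u_i/∂s_i = α_i − s_i = 0, so s_i* = α_i.
NE contributions = (1.9, 1.9); S = 3.8.
W^NE = (Σα)·S − ½Σα_i² = 3.8² − ½·7.22 = 10.83.
Planner sets s_i = Σα_j = 3.8 for every i, so S^SO = 2·3.8 = 7.6.
W^SO = (Σα)·S^SO − ½·2·(Σα)² = (2/2)·3.8² = 14.44.
Deadweight loss = W^SO − W^NE = 3.61.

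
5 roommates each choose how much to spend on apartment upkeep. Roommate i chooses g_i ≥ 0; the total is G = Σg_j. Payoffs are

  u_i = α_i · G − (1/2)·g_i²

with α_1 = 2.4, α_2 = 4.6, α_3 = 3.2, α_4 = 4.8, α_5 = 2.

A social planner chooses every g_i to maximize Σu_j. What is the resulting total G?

Planner FOC: ∂(Σu_j)/∂g_i = (Σα_j) − g_i = 0, so g_i^SO = Σα_j = 17 for every i; G^SO = 85.

85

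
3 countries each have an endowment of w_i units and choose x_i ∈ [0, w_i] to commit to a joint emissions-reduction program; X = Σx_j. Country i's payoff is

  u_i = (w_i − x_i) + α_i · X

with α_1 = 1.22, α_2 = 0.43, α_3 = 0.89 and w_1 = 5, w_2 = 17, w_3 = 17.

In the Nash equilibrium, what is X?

∂u_i/∂x_i = α_i − 1, so country i contributes w_i if α_i > 1, else 0.
α_i > 1 for i ∈ {1}; NE contributions (5, 0, 0), X = 5.

5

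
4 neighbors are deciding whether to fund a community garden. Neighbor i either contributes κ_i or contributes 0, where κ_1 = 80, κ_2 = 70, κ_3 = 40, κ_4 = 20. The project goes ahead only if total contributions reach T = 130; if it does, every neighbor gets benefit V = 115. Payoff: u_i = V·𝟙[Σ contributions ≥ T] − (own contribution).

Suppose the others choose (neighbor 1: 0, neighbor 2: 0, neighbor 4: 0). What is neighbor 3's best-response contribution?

0

Others' total = 0. Even contributing 40 gives 40 < 130: no benefit either way.
Best response: 0.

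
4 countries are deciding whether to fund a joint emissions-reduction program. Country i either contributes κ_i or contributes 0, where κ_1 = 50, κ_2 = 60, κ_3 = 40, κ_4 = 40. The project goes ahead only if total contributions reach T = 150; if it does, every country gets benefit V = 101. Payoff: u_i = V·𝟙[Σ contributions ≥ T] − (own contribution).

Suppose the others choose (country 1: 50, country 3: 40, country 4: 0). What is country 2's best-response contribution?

Others' total = 90. Contributing 60 brings total to 150 ≥ 150: gain V − κ_2 = 41.
Best response: 60.

60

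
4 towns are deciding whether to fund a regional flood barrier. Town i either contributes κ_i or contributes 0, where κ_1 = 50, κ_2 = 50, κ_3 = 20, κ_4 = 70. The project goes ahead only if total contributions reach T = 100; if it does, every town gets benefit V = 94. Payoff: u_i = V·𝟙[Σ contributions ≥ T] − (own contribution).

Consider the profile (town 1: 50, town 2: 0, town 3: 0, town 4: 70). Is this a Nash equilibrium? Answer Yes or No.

Yes

Total = 120 ≥ 100: provided.
Town 1 (pledges 50, payoff 44): dropping to 0 → total 70, payoff 0. No gain.
Town 2 (pledges 0, payoff 94): pledging 50 → total 170, payoff 44. No gain.
Town 3 (pledges 0, payoff 94): pledging 20 → total 140, payoff 74. No gain.
Town 4 (pledges 70, payoff 24): dropping to 0 → total 50, payoff 0. No gain.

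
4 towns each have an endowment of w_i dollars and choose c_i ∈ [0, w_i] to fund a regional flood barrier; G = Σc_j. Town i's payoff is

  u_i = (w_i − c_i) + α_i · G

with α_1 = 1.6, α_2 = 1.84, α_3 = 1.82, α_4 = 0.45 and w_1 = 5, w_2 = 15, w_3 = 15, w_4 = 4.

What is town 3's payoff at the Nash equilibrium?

63.7

∂u_i/∂c_i = α_i − 1, so town i contributes w_i if α_i > 1, else 0.
α_i > 1 for i ∈ {1, 2, 3}; NE contributions (5, 15, 15, 0), G = 35.
u_3 = (15 − 15) + 1.82·35 = 63.7.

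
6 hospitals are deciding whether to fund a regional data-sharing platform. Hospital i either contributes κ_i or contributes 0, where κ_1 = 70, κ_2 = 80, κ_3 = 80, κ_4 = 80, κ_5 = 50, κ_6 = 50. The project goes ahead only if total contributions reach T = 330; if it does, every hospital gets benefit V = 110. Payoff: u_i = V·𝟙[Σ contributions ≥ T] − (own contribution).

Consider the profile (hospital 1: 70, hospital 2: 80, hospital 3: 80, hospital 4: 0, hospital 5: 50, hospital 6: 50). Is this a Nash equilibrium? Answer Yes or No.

Yes

Total = 330 ≥ 330: provided.
Hospital 1 (pledges 70, payoff 40): dropping to 0 → total 260, payoff 0. No gain.
Hospital 2 (pledges 80, payoff 30): dropping to 0 → total 250, payoff 0. No gain.
Hospital 3 (pledges 80, payoff 30): dropping to 0 → total 250, payoff 0. No gain.
Hospital 4 (pledges 0, payoff 110): pledging 80 → total 410, payoff 30. No gain.
Hospital 5 (pledges 50, payoff 60): dropping to 0 → total 280, payoff 0. No gain.
Hospital 6 (pledges 50, payoff 60): dropping to 0 → total 280, payoff 0. No gain.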